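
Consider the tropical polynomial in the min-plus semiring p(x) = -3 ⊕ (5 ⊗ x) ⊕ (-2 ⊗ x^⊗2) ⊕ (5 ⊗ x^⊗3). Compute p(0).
p(0) = -3

A tropical monomial a ⊗ x^⊗i evaluates to a + i · x. Evaluating each term at x = 0:
  Term 0 contributes -3 + 0 · 0 = -3
  Term 1 contributes 5 + 1 · 0 = 5
  Term 2 contributes -2 + 2 · 0 = -2
  Term 3 contributes 5 + 3 · 0 = 5
p(0) = ⊕ of these = min[-3, 5, -2, 5] = -3.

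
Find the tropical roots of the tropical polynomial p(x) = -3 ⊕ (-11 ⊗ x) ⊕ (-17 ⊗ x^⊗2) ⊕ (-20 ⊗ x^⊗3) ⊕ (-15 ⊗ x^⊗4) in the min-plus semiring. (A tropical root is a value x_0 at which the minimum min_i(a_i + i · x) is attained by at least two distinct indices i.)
Roots: {-5, 3, 6, 8}

Each tropical root is a break point of the lower envelope of the lines y = a_i + i · x (there are 5 lines, with slopes 0, 1, ..., 4). Only the lines that attain the minimum somewhere contribute to roots; other lines are dominated. Here the surviving (envelope) indices are i = 4, i = 3, i = 2, i = 1, i = 0.
Intersections between consecutive envelope lines give the roots: for adjacent envelope indices i < j the intersection is x = (a_i − a_j) / (j − i). Reading off the sorted break points: {-5, 3, 6, 8}.
Verification: at each break x_0, at least two indices attain the minimum of min_i(a_i + i · x_0).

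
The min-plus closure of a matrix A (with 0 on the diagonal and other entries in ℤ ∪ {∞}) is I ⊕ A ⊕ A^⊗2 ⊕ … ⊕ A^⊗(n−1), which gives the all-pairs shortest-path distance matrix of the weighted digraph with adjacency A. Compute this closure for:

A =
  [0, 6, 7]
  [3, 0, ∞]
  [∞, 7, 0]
Closure =
  [0, 6, 7]
  [3, 0, 10]
  [10, 7, 0]

This is the Floyd-Warshall all-pairs shortest-path computation. For each intermediate vertex k = 0, 1, …, 2, update dist[i][j] ← min(dist[i][j], dist[i][k] + dist[k][j]). The final matrix gives, for each (i, j), the minimum total weight of any directed path from i to j (possibly empty when i = j).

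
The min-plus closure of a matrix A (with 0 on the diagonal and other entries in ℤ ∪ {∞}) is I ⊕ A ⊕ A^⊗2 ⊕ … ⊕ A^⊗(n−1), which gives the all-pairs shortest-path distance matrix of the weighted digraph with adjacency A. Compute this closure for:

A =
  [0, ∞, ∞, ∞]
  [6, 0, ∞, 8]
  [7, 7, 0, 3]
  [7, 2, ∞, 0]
Closure =
  [0, ∞, ∞, ∞]
  [6, 0, ∞, 8]
  [7, 5, 0, 3]
  [7, 2, ∞, 0]

This is the Floyd-Warshall all-pairs shortest-path computation. For each intermediate vertex k = 0, 1, …, 3, update dist[i][j] ← min(dist[i][j], dist[i][k] + dist[k][j]). The final matrix gives, for each (i, j), the minimum total weight of any directed path from i to j (possibly empty when i = j).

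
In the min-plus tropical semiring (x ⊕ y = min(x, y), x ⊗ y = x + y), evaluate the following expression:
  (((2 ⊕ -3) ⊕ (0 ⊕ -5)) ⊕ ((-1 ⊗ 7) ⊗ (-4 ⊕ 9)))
(((2 ⊕ -3) ⊕ (0 ⊕ -5)) ⊕ ((-1 ⊗ 7) ⊗ (-4 ⊕ 9))) = -5

Expand innermost to outermost. Recall ⊕ takes the minimum of its arguments and ⊗ takes their sum. Working out the expression (((2 ⊕ -3) ⊕ (0 ⊕ -5)) ⊕ ((-1 ⊗ 7) ⊗ (-4 ⊕ 9))) gives -5.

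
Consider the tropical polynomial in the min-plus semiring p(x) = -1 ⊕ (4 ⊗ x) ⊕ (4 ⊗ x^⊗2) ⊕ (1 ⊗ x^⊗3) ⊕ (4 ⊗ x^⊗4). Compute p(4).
p(4) = -1

A tropical monomial a ⊗ x^⊗i evaluates to a + i · x. Evaluating each term at x = 4:
  Term 0 contributes -1 + 0 · 4 = -1
  Term 1 contributes 4 + 1 · 4 = 8
  Term 2 contributes 4 + 2 · 4 = 12
  Term 3 contributes 1 + 3 · 4 = 13
  Term 4 contributes 4 + 4 · 4 = 20
p(4) = ⊕ of these = min[-1, 8, 12, 13, 20] = -1.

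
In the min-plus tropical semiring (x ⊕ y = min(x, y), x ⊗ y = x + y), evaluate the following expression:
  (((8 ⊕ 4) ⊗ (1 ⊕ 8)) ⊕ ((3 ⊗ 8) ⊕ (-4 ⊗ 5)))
(((8 ⊕ 4) ⊗ (1 ⊕ 8)) ⊕ ((3 ⊗ 8) ⊕ (-4 ⊗ 5))) = 1

Expand innermost to outermost. Recall ⊕ takes the minimum of its arguments and ⊗ takes their sum. Working out the expression (((8 ⊕ 4) ⊗ (1 ⊕ 8)) ⊕ ((3 ⊗ 8) ⊕ (-4 ⊗ 5))) gives 1.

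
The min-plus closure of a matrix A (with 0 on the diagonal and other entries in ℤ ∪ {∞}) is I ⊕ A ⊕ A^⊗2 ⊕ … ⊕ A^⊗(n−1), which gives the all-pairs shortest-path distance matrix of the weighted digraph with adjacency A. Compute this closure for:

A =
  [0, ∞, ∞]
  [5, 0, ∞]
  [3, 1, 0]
Closure =
  [0, ∞, ∞]
  [5, 0, ∞]
  [3, 1, 0]

This is the Floyd-Warshall all-pairs shortest-path computation. For each intermediate vertex k = 0, 1, …, 2, update dist[i][j] ← min(dist[i][j], dist[i][k] + dist[k][j]). The final matrix gives, for each (i, j), the minimum total weight of any directed path from i to j (possibly empty when i = j).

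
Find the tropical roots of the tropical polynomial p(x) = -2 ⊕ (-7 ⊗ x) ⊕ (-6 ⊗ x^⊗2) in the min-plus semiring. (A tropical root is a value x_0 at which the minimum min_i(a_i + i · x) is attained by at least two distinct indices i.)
Roots: {-1, 5}

Each tropical root is a break point of the lower envelope of the lines y = a_i + i · x (there are 3 lines, with slopes 0, 1, ..., 2). Only the lines that attain the minimum somewhere contribute to roots; other lines are dominated. Here the surviving (envelope) indices are i = 2, i = 1, i = 0.
Intersections between consecutive envelope lines give the roots: for adjacent envelope indices i < j the intersection is x = (a_i − a_j) / (j − i). Reading off the sorted break points: {-1, 5}.
Verification: at each break x_0, at least two indices attain the minimum of min_i(a_i + i · x_0).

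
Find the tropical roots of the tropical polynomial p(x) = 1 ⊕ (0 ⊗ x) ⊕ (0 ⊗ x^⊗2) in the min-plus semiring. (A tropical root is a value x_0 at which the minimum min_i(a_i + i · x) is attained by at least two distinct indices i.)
Roots: {0, 1}

Each tropical root is a break point of the lower envelope of the lines y = a_i + i · x (there are 3 lines, with slopes 0, 1, ..., 2). Only the lines that attain the minimum somewhere contribute to roots; other lines are dominated. Here the surviving (envelope) indices are i = 2, i = 1, i = 0.
Intersections between consecutive envelope lines give the roots: for adjacent envelope indices i < j the intersection is x = (a_i − a_j) / (j − i). Reading off the sorted break points: {0, 1}.
Verification: at each break x_0, at least two indices attain the minimum of min_i(a_i + i · x_0).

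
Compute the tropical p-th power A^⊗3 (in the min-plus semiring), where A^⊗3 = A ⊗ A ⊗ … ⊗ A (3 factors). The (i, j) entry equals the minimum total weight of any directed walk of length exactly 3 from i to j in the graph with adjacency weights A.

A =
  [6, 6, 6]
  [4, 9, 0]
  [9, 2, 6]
A^⊗3 =
  [12, 8, 8]
  [6, 8, 2]
  [11, 4, 8]

Each entry (A^⊗3)_ij equals the minimum over all length-3 walks i = v_0 → v_1 → … → v_3 = j of Σ_t A[v_t][v_{t+1}]. For example, for (i, j) = (0, 2) we minimise over 9 possible intermediate vertex sequences; the minimum is 8, attained along the walk 0 → 2 → 1 → 2.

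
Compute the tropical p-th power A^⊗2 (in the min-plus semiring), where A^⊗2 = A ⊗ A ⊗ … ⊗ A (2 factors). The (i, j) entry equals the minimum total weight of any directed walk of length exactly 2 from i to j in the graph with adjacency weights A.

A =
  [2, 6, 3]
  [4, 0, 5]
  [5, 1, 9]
A^⊗2 =
  [4, 4, 5]
  [4, 0, 5]
  [5, 1, 6]

Each entry (A^⊗2)_ij equals the minimum over all length-2 walks i = v_0 → v_1 → … → v_2 = j of Σ_t A[v_t][v_{t+1}]. For example, for (i, j) = (0, 2) we minimise over 3 possible intermediate vertex sequences; the minimum is 5, attained along the walk 0 → 0 → 2.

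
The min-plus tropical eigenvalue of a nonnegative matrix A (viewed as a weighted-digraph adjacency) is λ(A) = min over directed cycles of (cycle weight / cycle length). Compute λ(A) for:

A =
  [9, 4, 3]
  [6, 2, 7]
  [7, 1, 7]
λ(A) = 2

Enumerate directed cycles and compute their means (weight / length). Sample:
  cycle 0 → 0: weight = 9, length = 1, mean = 9/1 ≈ 9.000
  cycle 1 → 1: weight = 2, length = 1, mean = 2/1 ≈ 2.000
  cycle 2 → 2: weight = 7, length = 1, mean = 7/1 ≈ 7.000
  cycle 0 → 1 → 0: weight = 10, length = 2, mean = 10/2 ≈ 5.000
  cycle 0 → 2 → 0: weight = 10, length = 2, mean = 10/2 ≈ 5.000
  cycle 1 → 0 → 1: weight = 10, length = 2, mean = 10/2 ≈ 5.000
Minimum mean = 2.000, attained e.g. along the cycle 1 → 1 with weight 2 and length 1. So λ(A) = 2/1 = 2.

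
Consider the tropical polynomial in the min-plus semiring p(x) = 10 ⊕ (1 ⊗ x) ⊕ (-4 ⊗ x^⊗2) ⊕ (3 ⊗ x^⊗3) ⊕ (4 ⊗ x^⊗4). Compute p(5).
p(5) = 6

A tropical monomial a ⊗ x^⊗i evaluates to a + i · x. Evaluating each term at x = 5:
  Term 0 contributes 10 + 0 · 5 = 10
  Term 1 contributes 1 + 1 · 5 = 6
  Term 2 contributes -4 + 2 · 5 = 6
  Term 3 contributes 3 + 3 · 5 = 18
  Term 4 contributes 4 + 4 · 5 = 24
p(5) = ⊕ of these = min[10, 6, 6, 18, 24] = 6.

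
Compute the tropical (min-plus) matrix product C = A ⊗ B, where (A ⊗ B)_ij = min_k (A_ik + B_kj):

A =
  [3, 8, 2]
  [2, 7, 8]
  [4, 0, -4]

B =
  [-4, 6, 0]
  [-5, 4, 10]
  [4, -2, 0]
A ⊗ B =
  [-1, 0, 2]
  [-2, 6, 2]
  [-5, -6, -4]

Apply the min-plus product entry-by-entry:
  C[0][0] = min over k of (A[0][0] + B[0][0] = 3 + -4 = -1, A[0][1] + B[1][0] = 8 + -5 = 3, A[0][2] + B[2][0] = 2 + 4 = 6) = -1 (attained at k = 0)
  C[0][1] = min over k of (A[0][0] + B[0][1] = 3 + 6 = 9, A[0][1] + B[1][1] = 8 + 4 = 12, A[0][2] + B[2][1] = 2 + -2 = 0) = 0 (attained at k = 2)
  C[0][2] = min over k of (A[0][0] + B[0][2] = 3 + 0 = 3, A[0][1] + B[1][2] = 8 + 10 = 18, A[0][2] + B[2][2] = 2 + 0 = 2) = 2 (attained at k = 2)
  C[1][0] = min over k of (A[1][0] + B[0][0] = 2 + -4 = -2, A[1][1] + B[1][0] = 7 + -5 = 2, A[1][2] + B[2][0] = 8 + 4 = 12) = -2 (attained at k = 0)
  C[1][1] = min over k of (A[1][0] + B[0][1] = 2 + 6 = 8, A[1][1] + B[1][1] = 7 + 4 = 11, A[1][2] + B[2][1] = 8 + -2 = 6) = 6 (attained at k = 2)
  C[1][2] = min over k of (A[1][0] + B[0][2] = 2 + 0 = 2, A[1][1] + B[1][2] = 7 + 10 = 17, A[1][2] + B[2][2] = 8 + 0 = 8) = 2 (attained at k = 0)
  C[2][0] = min over k of (A[2][0] + B[0][0] = 4 + -4 = 0, A[2][1] + B[1][0] = 0 + -5 = -5, A[2][2] + B[2][0] = -4 + 4 = 0) = -5 (attained at k = 1)
  C[2][1] = min over k of (A[2][0] + B[0][1] = 4 + 6 = 10, A[2][1] + B[1][1] = 0 + 4 = 4, A[2][2] + B[2][1] = -4 + -2 = -6) = -6 (attained at k = 2)
  C[2][2] = min over k of (A[2][0] + B[0][2] = 4 + 0 = 4, A[2][1] + B[1][2] = 0 + 10 = 10, A[2][2] + B[2][2] = -4 + 0 = -4) = -4 (attained at k = 2)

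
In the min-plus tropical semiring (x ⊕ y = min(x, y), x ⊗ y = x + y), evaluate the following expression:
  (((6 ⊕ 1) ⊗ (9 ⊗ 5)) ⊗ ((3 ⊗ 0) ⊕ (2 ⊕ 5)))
(((6 ⊕ 1) ⊗ (9 ⊗ 5)) ⊗ ((3 ⊗ 0) ⊕ (2 ⊕ 5))) = 17

Expand innermost to outermost. Recall ⊕ takes the minimum of its arguments and ⊗ takes their sum. Working out the expression (((6 ⊕ 1) ⊗ (9 ⊗ 5)) ⊗ ((3 ⊗ 0) ⊕ (2 ⊕ 5))) gives 17.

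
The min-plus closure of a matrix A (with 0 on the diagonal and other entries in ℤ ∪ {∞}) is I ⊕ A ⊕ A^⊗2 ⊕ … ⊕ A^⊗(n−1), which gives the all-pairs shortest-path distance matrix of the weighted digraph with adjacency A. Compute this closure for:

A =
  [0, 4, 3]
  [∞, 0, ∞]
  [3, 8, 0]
Closure =
  [0, 4, 3]
  [∞, 0, ∞]
  [3, 7, 0]

This is the Floyd-Warshall all-pairs shortest-path computation. For each intermediate vertex k = 0, 1, …, 2, update dist[i][j] ← min(dist[i][j], dist[i][k] + dist[k][j]). The final matrix gives, for each (i, j), the minimum total weight of any directed path from i to j (possibly empty when i = j).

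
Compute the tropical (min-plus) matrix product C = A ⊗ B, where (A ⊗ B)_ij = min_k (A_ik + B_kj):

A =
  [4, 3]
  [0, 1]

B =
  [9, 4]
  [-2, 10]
A ⊗ B =
  [1, 8]
  [-1, 4]

Apply the min-plus product entry-by-entry:
  C[0][0] = min over k of (A[0][0] + B[0][0] = 4 + 9 = 13, A[0][1] + B[1][0] = 3 + -2 = 1) = 1 (attained at k = 1)
  C[0][1] = min over k of (A[0][0] + B[0][1] = 4 + 4 = 8, A[0][1] + B[1][1] = 3 + 10 = 13) = 8 (attained at k = 0)
  C[1][0] = min over k of (A[1][0] + B[0][0] = 0 + 9 = 9, A[1][1] + B[1][0] = 1 + -2 = -1) = -1 (attained at k = 1)
  C[1][1] = min over k of (A[1][0] + B[0][1] = 0 + 4 = 4, A[1][1] + B[1][1] = 1 + 10 = 11) = 4 (attained at k = 0)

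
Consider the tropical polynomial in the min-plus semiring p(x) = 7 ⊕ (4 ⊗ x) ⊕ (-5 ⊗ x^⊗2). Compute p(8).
p(8) = 7

A tropical monomial a ⊗ x^⊗i evaluates to a + i · x. Evaluating each term at x = 8:
  Term 0 contributes 7 + 0 · 8 = 7
  Term 1 contributes 4 + 1 · 8 = 12
  Term 2 contributes -5 + 2 · 8 = 11
p(8) = ⊕ of these = min[7, 12, 11] = 7.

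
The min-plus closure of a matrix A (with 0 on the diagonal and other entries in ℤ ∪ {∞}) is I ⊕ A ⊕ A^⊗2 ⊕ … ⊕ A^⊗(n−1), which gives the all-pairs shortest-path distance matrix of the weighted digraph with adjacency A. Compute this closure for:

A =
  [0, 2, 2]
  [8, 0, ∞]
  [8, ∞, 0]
Closure =
  [0, 2, 2]
  [8, 0, 10]
  [8, 10, 0]

This is the Floyd-Warshall all-pairs shortest-path computation. For each intermediate vertex k = 0, 1, …, 2, update dist[i][j] ← min(dist[i][j], dist[i][k] + dist[k][j]). The final matrix gives, for each (i, j), the minimum total weight of any directed path from i to j (possibly empty when i = j).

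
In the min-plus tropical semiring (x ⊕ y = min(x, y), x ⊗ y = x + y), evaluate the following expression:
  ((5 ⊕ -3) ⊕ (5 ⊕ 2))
((5 ⊕ -3) ⊕ (5 ⊕ 2)) = -3

Expand innermost to outermost. Recall ⊕ takes the minimum of its arguments and ⊗ takes their sum. Working out the expression ((5 ⊕ -3) ⊕ (5 ⊕ 2)) gives -3.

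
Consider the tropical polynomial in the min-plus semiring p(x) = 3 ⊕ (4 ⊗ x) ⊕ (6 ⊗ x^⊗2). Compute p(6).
p(6) = 3

A tropical monomial a ⊗ x^⊗i evaluates to a + i · x. Evaluating each term at x = 6:
  Term 0 contributes 3 + 0 · 6 = 3
  Term 1 contributes 4 + 1 · 6 = 10
  Term 2 contributes 6 + 2 · 6 = 18
p(6) = ⊕ of these = min[3, 10, 18] = 3.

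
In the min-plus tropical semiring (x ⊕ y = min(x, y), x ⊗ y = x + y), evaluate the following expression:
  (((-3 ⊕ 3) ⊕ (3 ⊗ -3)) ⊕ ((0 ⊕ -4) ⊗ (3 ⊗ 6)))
(((-3 ⊕ 3) ⊕ (3 ⊗ -3)) ⊕ ((0 ⊕ -4) ⊗ (3 ⊗ 6))) = -3

Expand innermost to outermost. Recall ⊕ takes the minimum of its arguments and ⊗ takes their sum. Working out the expression (((-3 ⊕ 3) ⊕ (3 ⊗ -3)) ⊕ ((0 ⊕ -4) ⊗ (3 ⊗ 6))) gives -3.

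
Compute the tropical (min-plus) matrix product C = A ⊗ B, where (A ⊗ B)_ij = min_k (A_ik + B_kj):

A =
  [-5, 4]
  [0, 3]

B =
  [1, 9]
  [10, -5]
A ⊗ B =
  [-4, -1]
  [1, -2]

Apply the min-plus product entry-by-entry:
  C[0][0] = min over k of (A[0][0] + B[0][0] = -5 + 1 = -4, A[0][1] + B[1][0] = 4 + 10 = 14) = -4 (attained at k = 0)
  C[0][1] = min over k of (A[0][0] + B[0][1] = -5 + 9 = 4, A[0][1] + B[1][1] = 4 + -5 = -1) = -1 (attained at k = 1)
  C[1][0] = min over k of (A[1][0] + B[0][0] = 0 + 1 = 1, A[1][1] + B[1][0] = 3 + 10 = 13) = 1 (attained at k = 0)
  C[1][1] = min over k of (A[1][0] + B[0][1] = 0 + 9 = 9, A[1][1] + B[1][1] = 3 + -5 = -2) = -2 (attained at k = 1)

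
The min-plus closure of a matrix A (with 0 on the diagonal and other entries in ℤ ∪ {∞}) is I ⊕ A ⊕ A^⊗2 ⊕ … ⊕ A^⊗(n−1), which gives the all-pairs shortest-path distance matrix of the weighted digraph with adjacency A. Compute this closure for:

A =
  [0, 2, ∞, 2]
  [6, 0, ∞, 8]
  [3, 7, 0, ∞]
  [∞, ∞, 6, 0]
Closure =
  [0, 2, 8, 2]
  [6, 0, 14, 8]
  [3, 5, 0, 5]
  [9, 11, 6, 0]

This is the Floyd-Warshall all-pairs shortest-path computation. For each intermediate vertex k = 0, 1, …, 3, update dist[i][j] ← min(dist[i][j], dist[i][k] + dist[k][j]). The final matrix gives, for each (i, j), the minimum total weight of any directed path from i to j (possibly empty when i = j).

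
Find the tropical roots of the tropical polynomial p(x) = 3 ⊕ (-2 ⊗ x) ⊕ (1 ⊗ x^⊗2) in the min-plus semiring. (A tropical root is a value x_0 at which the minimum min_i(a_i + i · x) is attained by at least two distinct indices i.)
Roots: {-3, 5}

Each tropical root is a break point of the lower envelope of the lines y = a_i + i · x (there are 3 lines, with slopes 0, 1, ..., 2). Only the lines that attain the minimum somewhere contribute to roots; other lines are dominated. Here the surviving (envelope) indices are i = 2, i = 1, i = 0.
Intersections between consecutive envelope lines give the roots: for adjacent envelope indices i < j the intersection is x = (a_i − a_j) / (j − i). Reading off the sorted break points: {-3, 5}.
Verification: at each break x_0, at least two indices attain the minimum of min_i(a_i + i · x_0).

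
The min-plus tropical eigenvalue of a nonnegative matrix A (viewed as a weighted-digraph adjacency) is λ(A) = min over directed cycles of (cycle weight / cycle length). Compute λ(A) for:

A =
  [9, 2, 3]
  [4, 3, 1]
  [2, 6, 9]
λ(A) = 5/3

Enumerate directed cycles and compute their means (weight / length). Sample:
  cycle 0 → 0: weight = 9, length = 1, mean = 9/1 ≈ 9.000
  cycle 1 → 1: weight = 3, length = 1, mean = 3/1 ≈ 3.000
  cycle 2 → 2: weight = 9, length = 1, mean = 9/1 ≈ 9.000
  cycle 0 → 1 → 0: weight = 6, length = 2, mean = 6/2 ≈ 3.000
  cycle 0 → 2 → 0: weight = 5, length = 2, mean = 5/2 ≈ 2.500
  cycle 1 → 0 → 1: weight = 6, length = 2, mean = 6/2 ≈ 3.000
Minimum mean = 1.667, attained e.g. along the cycle 0 → 1 → 2 → 0 with weight 5 and length 3. So λ(A) = 5/3 = 5/3.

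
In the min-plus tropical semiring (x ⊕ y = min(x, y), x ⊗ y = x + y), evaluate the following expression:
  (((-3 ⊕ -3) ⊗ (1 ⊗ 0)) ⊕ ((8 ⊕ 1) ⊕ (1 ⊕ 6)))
(((-3 ⊕ -3) ⊗ (1 ⊗ 0)) ⊕ ((8 ⊕ 1) ⊕ (1 ⊕ 6))) = -2

Expand innermost to outermost. Recall ⊕ takes the minimum of its arguments and ⊗ takes their sum. Working out the expression (((-3 ⊕ -3) ⊗ (1 ⊗ 0)) ⊕ ((8 ⊕ 1) ⊕ (1 ⊕ 6))) gives -2.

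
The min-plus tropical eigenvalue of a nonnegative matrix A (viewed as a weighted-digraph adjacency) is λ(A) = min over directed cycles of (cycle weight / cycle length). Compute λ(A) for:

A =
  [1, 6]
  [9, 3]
λ(A) = 1

Enumerate directed cycles and compute their means (weight / length). Sample:
  cycle 0 → 0: weight = 1, length = 1, mean = 1/1 ≈ 1.000
  cycle 1 → 1: weight = 3, length = 1, mean = 3/1 ≈ 3.000
  cycle 0 → 1 → 0: weight = 15, length = 2, mean = 15/2 ≈ 7.500
  cycle 1 → 0 → 1: weight = 15, length = 2, mean = 15/2 ≈ 7.500
Minimum mean = 1.000, attained e.g. along the cycle 0 → 0 with weight 1 and length 1. So λ(A) = 1/1 = 1.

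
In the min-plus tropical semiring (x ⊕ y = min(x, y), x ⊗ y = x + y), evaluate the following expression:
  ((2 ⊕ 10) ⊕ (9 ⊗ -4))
((2 ⊕ 10) ⊕ (9 ⊗ -4)) = 2

Expand innermost to outermost. Recall ⊕ takes the minimum of its arguments and ⊗ takes their sum. Working out the expression ((2 ⊕ 10) ⊕ (9 ⊗ -4)) gives 2.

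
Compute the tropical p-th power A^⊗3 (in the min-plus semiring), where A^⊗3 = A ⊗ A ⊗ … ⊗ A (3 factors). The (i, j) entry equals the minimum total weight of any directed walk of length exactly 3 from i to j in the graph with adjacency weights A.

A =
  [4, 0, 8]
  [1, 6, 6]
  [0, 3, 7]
A^⊗3 =
  [5, 1, 9]
  [2, 5, 7]
  [1, 4, 6]

Each entry (A^⊗3)_ij equals the minimum over all length-3 walks i = v_0 → v_1 → … → v_3 = j of Σ_t A[v_t][v_{t+1}]. For example, for (i, j) = (0, 2) we minimise over 9 possible intermediate vertex sequences; the minimum is 9, attained along the walk 0 → 1 → 0 → 2.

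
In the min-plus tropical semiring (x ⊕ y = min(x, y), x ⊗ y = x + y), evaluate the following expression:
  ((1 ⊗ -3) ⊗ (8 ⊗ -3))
((1 ⊗ -3) ⊗ (8 ⊗ -3)) = 3

Expand innermost to outermost. Recall ⊕ takes the minimum of its arguments and ⊗ takes their sum. Working out the expression ((1 ⊗ -3) ⊗ (8 ⊗ -3)) gives 3.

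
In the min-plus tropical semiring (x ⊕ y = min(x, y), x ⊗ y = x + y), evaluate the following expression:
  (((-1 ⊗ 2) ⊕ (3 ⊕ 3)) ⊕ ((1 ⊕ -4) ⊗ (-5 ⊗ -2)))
(((-1 ⊗ 2) ⊕ (3 ⊕ 3)) ⊕ ((1 ⊕ -4) ⊗ (-5 ⊗ -2))) = -11

Expand innermost to outermost. Recall ⊕ takes the minimum of its arguments and ⊗ takes their sum. Working out the expression (((-1 ⊗ 2) ⊕ (3 ⊕ 3)) ⊕ ((1 ⊕ -4) ⊗ (-5 ⊗ -2))) gives -11.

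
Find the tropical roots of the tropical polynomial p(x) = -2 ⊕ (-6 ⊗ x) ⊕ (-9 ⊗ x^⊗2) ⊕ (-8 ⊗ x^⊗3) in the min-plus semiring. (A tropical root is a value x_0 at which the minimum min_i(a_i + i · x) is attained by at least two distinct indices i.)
Roots: {-1, 3, 4}

Each tropical root is a break point of the lower envelope of the lines y = a_i + i · x (there are 4 lines, with slopes 0, 1, ..., 3). Only the lines that attain the minimum somewhere contribute to roots; other lines are dominated. Here the surviving (envelope) indices are i = 3, i = 2, i = 1, i = 0.
Intersections between consecutive envelope lines give the roots: for adjacent envelope indices i < j the intersection is x = (a_i − a_j) / (j − i). Reading off the sorted break points: {-1, 3, 4}.
Verification: at each break x_0, at least two indices attain the minimum of min_i(a_i + i · x_0).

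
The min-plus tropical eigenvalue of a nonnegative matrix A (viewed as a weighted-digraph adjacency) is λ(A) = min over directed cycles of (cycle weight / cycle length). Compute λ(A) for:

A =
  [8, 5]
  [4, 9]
λ(A) = 9/2

Enumerate directed cycles and compute their means (weight / length). Sample:
  cycle 0 → 0: weight = 8, length = 1, mean = 8/1 ≈ 8.000
  cycle 1 → 1: weight = 9, length = 1, mean = 9/1 ≈ 9.000
  cycle 0 → 1 → 0: weight = 9, length = 2, mean = 9/2 ≈ 4.500
  cycle 1 → 0 → 1: weight = 9, length = 2, mean = 9/2 ≈ 4.500
Minimum mean = 4.500, attained e.g. along the cycle 0 → 1 → 0 with weight 9 and length 2. So λ(A) = 9/2 = 9/2.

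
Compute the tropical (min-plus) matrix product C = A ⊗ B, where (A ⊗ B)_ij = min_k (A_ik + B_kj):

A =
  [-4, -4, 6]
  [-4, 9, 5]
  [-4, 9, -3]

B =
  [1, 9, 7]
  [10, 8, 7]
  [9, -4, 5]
A ⊗ B =
  [-3, 2, 3]
  [-3, 1, 3]
  [-3, -7, 2]

Apply the min-plus product entry-by-entry:
  C[0][0] = min over k of (A[0][0] + B[0][0] = -4 + 1 = -3, A[0][1] + B[1][0] = -4 + 10 = 6, A[0][2] + B[2][0] = 6 + 9 = 15) = -3 (attained at k = 0)
  C[0][1] = min over k of (A[0][0] + B[0][1] = -4 + 9 = 5, A[0][1] + B[1][1] = -4 + 8 = 4, A[0][2] + B[2][1] = 6 + -4 = 2) = 2 (attained at k = 2)
  C[0][2] = min over k of (A[0][0] + B[0][2] = -4 + 7 = 3, A[0][1] + B[1][2] = -4 + 7 = 3, A[0][2] + B[2][2] = 6 + 5 = 11) = 3 (attained at k = 0)
  C[1][0] = min over k of (A[1][0] + B[0][0] = -4 + 1 = -3, A[1][1] + B[1][0] = 9 + 10 = 19, A[1][2] + B[2][0] = 5 + 9 = 14) = -3 (attained at k = 0)
  C[1][1] = min over k of (A[1][0] + B[0][1] = -4 + 9 = 5, A[1][1] + B[1][1] = 9 + 8 = 17, A[1][2] + B[2][1] = 5 + -4 = 1) = 1 (attained at k = 2)
  C[1][2] = min over k of (A[1][0] + B[0][2] = -4 + 7 = 3, A[1][1] + B[1][2] = 9 + 7 = 16, A[1][2] + B[2][2] = 5 + 5 = 10) = 3 (attained at k = 0)
  C[2][0] = min over k of (A[2][0] + B[0][0] = -4 + 1 = -3, A[2][1] + B[1][0] = 9 + 10 = 19, A[2][2] + B[2][0] = -3 + 9 = 6) = -3 (attained at k = 0)
  C[2][1] = min over k of (A[2][0] + B[0][1] = -4 + 9 = 5, A[2][1] + B[1][1] = 9 + 8 = 17, A[2][2] + B[2][1] = -3 + -4 = -7) = -7 (attained at k = 2)
  C[2][2] = min over k of (A[2][0] + B[0][2] = -4 + 7 = 3, A[2][1] + B[1][2] = 9 + 7 = 16, A[2][2] + B[2][2] = -3 + 5 = 2) = 2 (attained at k = 2)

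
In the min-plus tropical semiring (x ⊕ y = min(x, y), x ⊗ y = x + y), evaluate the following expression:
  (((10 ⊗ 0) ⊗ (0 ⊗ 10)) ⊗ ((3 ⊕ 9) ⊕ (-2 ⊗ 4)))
(((10 ⊗ 0) ⊗ (0 ⊗ 10)) ⊗ ((3 ⊕ 9) ⊕ (-2 ⊗ 4))) = 22

Expand innermost to outermost. Recall ⊕ takes the minimum of its arguments and ⊗ takes their sum. Working out the expression (((10 ⊗ 0) ⊗ (0 ⊗ 10)) ⊗ ((3 ⊕ 9) ⊕ (-2 ⊗ 4))) gives 22.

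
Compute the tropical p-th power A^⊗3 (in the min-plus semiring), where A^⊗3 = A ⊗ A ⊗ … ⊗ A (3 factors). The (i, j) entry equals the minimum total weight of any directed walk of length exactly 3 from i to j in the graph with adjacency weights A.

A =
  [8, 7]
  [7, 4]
A^⊗3 =
  [18, 15]
  [15, 12]

Each entry (A^⊗3)_ij equals the minimum over all length-3 walks i = v_0 → v_1 → … → v_3 = j of Σ_t A[v_t][v_{t+1}]. For example, for (i, j) = (0, 1) we minimise over 4 possible intermediate vertex sequences; the minimum is 15, attained along the walk 0 → 1 → 1 → 1.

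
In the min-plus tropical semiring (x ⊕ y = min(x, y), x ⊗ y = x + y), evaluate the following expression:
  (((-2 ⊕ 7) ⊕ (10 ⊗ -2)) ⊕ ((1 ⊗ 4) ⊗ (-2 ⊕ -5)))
(((-2 ⊕ 7) ⊕ (10 ⊗ -2)) ⊕ ((1 ⊗ 4) ⊗ (-2 ⊕ -5))) = -2

Expand innermost to outermost. Recall ⊕ takes the minimum of its arguments and ⊗ takes their sum. Working out the expression (((-2 ⊕ 7) ⊕ (10 ⊗ -2)) ⊕ ((1 ⊗ 4) ⊗ (-2 ⊕ -5))) gives -2.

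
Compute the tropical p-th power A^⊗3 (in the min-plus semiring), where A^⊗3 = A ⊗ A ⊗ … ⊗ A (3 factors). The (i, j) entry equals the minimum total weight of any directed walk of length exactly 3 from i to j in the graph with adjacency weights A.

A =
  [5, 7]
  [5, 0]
A^⊗3 =
  [12, 7]
  [5, 0]

Each entry (A^⊗3)_ij equals the minimum over all length-3 walks i = v_0 → v_1 → … → v_3 = j of Σ_t A[v_t][v_{t+1}]. For example, for (i, j) = (0, 1) we minimise over 4 possible intermediate vertex sequences; the minimum is 7, attained along the walk 0 → 1 → 1 → 1.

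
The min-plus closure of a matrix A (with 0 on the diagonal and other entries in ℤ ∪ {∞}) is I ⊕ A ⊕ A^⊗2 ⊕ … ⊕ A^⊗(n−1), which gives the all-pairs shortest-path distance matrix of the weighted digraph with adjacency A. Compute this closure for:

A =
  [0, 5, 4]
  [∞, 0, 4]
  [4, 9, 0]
Closure =
  [0, 5, 4]
  [8, 0, 4]
  [4, 9, 0]

This is the Floyd-Warshall all-pairs shortest-path computation. For each intermediate vertex k = 0, 1, …, 2, update dist[i][j] ← min(dist[i][j], dist[i][k] + dist[k][j]). The final matrix gives, for each (i, j), the minimum total weight of any directed path from i to j (possibly empty when i = j).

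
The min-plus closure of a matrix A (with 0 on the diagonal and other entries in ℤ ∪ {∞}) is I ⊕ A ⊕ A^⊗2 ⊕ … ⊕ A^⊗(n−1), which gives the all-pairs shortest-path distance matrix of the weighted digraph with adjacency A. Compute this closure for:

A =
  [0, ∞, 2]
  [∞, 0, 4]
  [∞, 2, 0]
Closure =
  [0, 4, 2]
  [∞, 0, 4]
  [∞, 2, 0]

This is the Floyd-Warshall all-pairs shortest-path computation. For each intermediate vertex k = 0, 1, …, 2, update dist[i][j] ← min(dist[i][j], dist[i][k] + dist[k][j]). The final matrix gives, for each (i, j), the minimum total weight of any directed path from i to j (possibly empty when i = j).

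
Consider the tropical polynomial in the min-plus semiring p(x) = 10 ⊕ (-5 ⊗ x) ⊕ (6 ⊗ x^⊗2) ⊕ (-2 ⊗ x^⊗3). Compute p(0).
p(0) = -5

A tropical monomial a ⊗ x^⊗i evaluates to a + i · x. Evaluating each term at x = 0:
  Term 0 contributes 10 + 0 · 0 = 10
  Term 1 contributes -5 + 1 · 0 = -5
  Term 2 contributes 6 + 2 · 0 = 6
  Term 3 contributes -2 + 3 · 0 = -2
p(0) = ⊕ of these = min[10, -5, 6, -2] = -5.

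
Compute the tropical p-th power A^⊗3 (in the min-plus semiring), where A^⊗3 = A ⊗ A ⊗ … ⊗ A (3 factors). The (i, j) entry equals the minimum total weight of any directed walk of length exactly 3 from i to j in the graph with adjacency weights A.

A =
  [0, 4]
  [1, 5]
A^⊗3 =
  [0, 4]
  [1, 5]

Each entry (A^⊗3)_ij equals the minimum over all length-3 walks i = v_0 → v_1 → … → v_3 = j of Σ_t A[v_t][v_{t+1}]. For example, for (i, j) = (0, 1) we minimise over 4 possible intermediate vertex sequences; the minimum is 4, attained along the walk 0 → 0 → 0 → 1.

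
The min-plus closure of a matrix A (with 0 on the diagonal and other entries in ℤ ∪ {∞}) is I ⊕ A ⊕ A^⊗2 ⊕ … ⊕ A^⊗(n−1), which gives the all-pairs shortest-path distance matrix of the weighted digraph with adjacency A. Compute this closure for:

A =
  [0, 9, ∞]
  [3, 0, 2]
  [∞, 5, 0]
Closure =
  [0, 9, 11]
  [3, 0, 2]
  [8, 5, 0]

This is the Floyd-Warshall all-pairs shortest-path computation. For each intermediate vertex k = 0, 1, …, 2, update dist[i][j] ← min(dist[i][j], dist[i][k] + dist[k][j]). The final matrix gives, for each (i, j), the minimum total weight of any directed path from i to j (possibly empty when i = j).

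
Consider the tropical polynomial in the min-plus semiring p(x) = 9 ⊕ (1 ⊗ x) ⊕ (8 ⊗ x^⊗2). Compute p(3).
p(3) = 4

A tropical monomial a ⊗ x^⊗i evaluates to a + i · x. Evaluating each term at x = 3:
  Term 0 contributes 9 + 0 · 3 = 9
  Term 1 contributes 1 + 1 · 3 = 4
  Term 2 contributes 8 + 2 · 3 = 14
p(3) = ⊕ of these = min[9, 4, 14] = 4.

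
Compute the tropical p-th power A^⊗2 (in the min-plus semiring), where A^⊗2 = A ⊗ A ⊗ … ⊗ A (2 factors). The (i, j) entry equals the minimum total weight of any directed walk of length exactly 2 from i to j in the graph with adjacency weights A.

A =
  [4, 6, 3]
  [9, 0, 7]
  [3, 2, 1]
A^⊗2 =
  [6, 5, 4]
  [9, 0, 7]
  [4, 2, 2]

Each entry (A^⊗2)_ij equals the minimum over all length-2 walks i = v_0 → v_1 → … → v_2 = j of Σ_t A[v_t][v_{t+1}]. For example, for (i, j) = (0, 2) we minimise over 3 possible intermediate vertex sequences; the minimum is 4, attained along the walk 0 → 2 → 2.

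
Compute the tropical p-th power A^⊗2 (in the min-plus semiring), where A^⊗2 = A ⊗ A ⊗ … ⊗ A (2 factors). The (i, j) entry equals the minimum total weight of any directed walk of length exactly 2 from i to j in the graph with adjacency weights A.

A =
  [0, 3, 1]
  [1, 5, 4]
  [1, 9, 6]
A^⊗2 =
  [0, 3, 1]
  [1, 4, 2]
  [1, 4, 2]

Each entry (A^⊗2)_ij equals the minimum over all length-2 walks i = v_0 → v_1 → … → v_2 = j of Σ_t A[v_t][v_{t+1}]. For example, for (i, j) = (0, 2) we minimise over 3 possible intermediate vertex sequences; the minimum is 1, attained along the walk 0 → 0 → 2.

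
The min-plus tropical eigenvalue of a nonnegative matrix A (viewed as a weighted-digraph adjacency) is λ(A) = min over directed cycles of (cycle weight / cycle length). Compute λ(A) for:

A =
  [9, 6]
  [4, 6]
λ(A) = 5

Enumerate directed cycles and compute their means (weight / length). Sample:
  cycle 0 → 0: weight = 9, length = 1, mean = 9/1 ≈ 9.000
  cycle 1 → 1: weight = 6, length = 1, mean = 6/1 ≈ 6.000
  cycle 0 → 1 → 0: weight = 10, length = 2, mean = 10/2 ≈ 5.000
  cycle 1 → 0 → 1: weight = 10, length = 2, mean = 10/2 ≈ 5.000
Minimum mean = 5.000, attained e.g. along the cycle 0 → 1 → 0 with weight 10 and length 2. So λ(A) = 10/2 = 5.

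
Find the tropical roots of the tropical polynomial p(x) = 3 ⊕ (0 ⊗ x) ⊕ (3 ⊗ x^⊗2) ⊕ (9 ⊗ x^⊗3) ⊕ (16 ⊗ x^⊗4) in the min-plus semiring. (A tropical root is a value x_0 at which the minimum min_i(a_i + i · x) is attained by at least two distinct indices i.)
Roots: {-7, -6, -3, 3}

Each tropical root is a break point of the lower envelope of the lines y = a_i + i · x (there are 5 lines, with slopes 0, 1, ..., 4). Only the lines that attain the minimum somewhere contribute to roots; other lines are dominated. Here the surviving (envelope) indices are i = 4, i = 3, i = 2, i = 1, i = 0.
Intersections between consecutive envelope lines give the roots: for adjacent envelope indices i < j the intersection is x = (a_i − a_j) / (j − i). Reading off the sorted break points: {-7, -6, -3, 3}.
Verification: at each break x_0, at least two indices attain the minimum of min_i(a_i + i · x_0).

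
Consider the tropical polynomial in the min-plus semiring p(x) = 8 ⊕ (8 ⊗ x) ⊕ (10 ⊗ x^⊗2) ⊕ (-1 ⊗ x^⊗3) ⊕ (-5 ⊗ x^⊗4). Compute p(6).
p(6) = 8

A tropical monomial a ⊗ x^⊗i evaluates to a + i · x. Evaluating each term at x = 6:
  Term 0 contributes 8 + 0 · 6 = 8
  Term 1 contributes 8 + 1 · 6 = 14
  Term 2 contributes 10 + 2 · 6 = 22
  Term 3 contributes -1 + 3 · 6 = 17
  Term 4 contributes -5 + 4 · 6 = 19
p(6) = ⊕ of these = min[8, 14, 22, 17, 19] = 8.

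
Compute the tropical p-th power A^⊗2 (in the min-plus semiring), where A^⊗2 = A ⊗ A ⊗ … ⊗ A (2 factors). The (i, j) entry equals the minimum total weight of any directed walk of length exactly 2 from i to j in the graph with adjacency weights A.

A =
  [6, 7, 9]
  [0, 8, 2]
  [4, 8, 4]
A^⊗2 =
  [7, 13, 9]
  [6, 7, 6]
  [8, 11, 8]

Each entry (A^⊗2)_ij equals the minimum over all length-2 walks i = v_0 → v_1 → … → v_2 = j of Σ_t A[v_t][v_{t+1}]. For example, for (i, j) = (0, 2) we minimise over 3 possible intermediate vertex sequences; the minimum is 9, attained along the walk 0 → 1 → 2.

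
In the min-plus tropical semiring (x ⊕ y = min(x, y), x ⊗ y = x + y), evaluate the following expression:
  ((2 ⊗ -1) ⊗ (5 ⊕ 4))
((2 ⊗ -1) ⊗ (5 ⊕ 4)) = 5

Expand innermost to outermost. Recall ⊕ takes the minimum of its arguments and ⊗ takes their sum. Working out the expression ((2 ⊗ -1) ⊗ (5 ⊕ 4)) gives 5.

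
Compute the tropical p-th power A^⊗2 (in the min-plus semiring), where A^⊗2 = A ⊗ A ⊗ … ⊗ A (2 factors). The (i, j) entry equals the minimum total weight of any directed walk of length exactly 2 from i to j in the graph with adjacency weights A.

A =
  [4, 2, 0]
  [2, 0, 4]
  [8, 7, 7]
A^⊗2 =
  [4, 2, 4]
  [2, 0, 2]
  [9, 7, 8]

Each entry (A^⊗2)_ij equals the minimum over all length-2 walks i = v_0 → v_1 → … → v_2 = j of Σ_t A[v_t][v_{t+1}]. For example, for (i, j) = (0, 2) we minimise over 3 possible intermediate vertex sequences; the minimum is 4, attained along the walk 0 → 0 → 2.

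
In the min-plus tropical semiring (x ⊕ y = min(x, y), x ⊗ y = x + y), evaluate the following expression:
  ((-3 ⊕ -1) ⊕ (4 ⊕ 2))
((-3 ⊕ -1) ⊕ (4 ⊕ 2)) = -3

Expand innermost to outermost. Recall ⊕ takes the minimum of its arguments and ⊗ takes their sum. Working out the expression ((-3 ⊕ -1) ⊕ (4 ⊕ 2)) gives -3.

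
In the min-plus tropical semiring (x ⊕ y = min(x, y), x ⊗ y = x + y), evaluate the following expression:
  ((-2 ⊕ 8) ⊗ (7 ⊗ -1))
((-2 ⊕ 8) ⊗ (7 ⊗ -1)) = 4

Expand innermost to outermost. Recall ⊕ takes the minimum of its arguments and ⊗ takes their sum. Working out the expression ((-2 ⊕ 8) ⊗ (7 ⊗ -1)) gives 4.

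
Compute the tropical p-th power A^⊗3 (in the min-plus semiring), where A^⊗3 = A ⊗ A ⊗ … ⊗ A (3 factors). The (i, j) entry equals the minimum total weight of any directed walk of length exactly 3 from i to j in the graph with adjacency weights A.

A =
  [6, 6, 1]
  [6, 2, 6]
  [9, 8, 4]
A^⊗3 =
  [14, 10, 9]
  [10, 6, 9]
  [16, 12, 12]

Each entry (A^⊗3)_ij equals the minimum over all length-3 walks i = v_0 → v_1 → … → v_3 = j of Σ_t A[v_t][v_{t+1}]. For example, for (i, j) = (0, 2) we minimise over 9 possible intermediate vertex sequences; the minimum is 9, attained along the walk 0 → 2 → 2 → 2.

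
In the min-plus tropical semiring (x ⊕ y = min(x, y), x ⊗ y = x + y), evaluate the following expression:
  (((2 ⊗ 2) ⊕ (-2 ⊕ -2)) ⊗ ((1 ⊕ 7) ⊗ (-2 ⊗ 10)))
(((2 ⊗ 2) ⊕ (-2 ⊕ -2)) ⊗ ((1 ⊕ 7) ⊗ (-2 ⊗ 10))) = 7

Expand innermost to outermost. Recall ⊕ takes the minimum of its arguments and ⊗ takes their sum. Working out the expression (((2 ⊗ 2) ⊕ (-2 ⊕ -2)) ⊗ ((1 ⊕ 7) ⊗ (-2 ⊗ 10))) gives 7.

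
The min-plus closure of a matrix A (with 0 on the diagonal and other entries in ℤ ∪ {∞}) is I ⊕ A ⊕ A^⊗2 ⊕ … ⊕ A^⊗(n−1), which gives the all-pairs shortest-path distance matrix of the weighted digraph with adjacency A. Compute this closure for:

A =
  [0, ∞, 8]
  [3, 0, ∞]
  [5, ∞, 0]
Closure =
  [0, ∞, 8]
  [3, 0, 11]
  [5, ∞, 0]

This is the Floyd-Warshall all-pairs shortest-path computation. For each intermediate vertex k = 0, 1, …, 2, update dist[i][j] ← min(dist[i][j], dist[i][k] + dist[k][j]). The final matrix gives, for each (i, j), the minimum total weight of any directed path from i to j (possibly empty when i = j).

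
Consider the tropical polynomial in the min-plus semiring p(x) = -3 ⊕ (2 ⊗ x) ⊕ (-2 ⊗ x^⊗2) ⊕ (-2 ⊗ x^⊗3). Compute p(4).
p(4) = -3

A tropical monomial a ⊗ x^⊗i evaluates to a + i · x. Evaluating each term at x = 4:
  Term 0 contributes -3 + 0 · 4 = -3
  Term 1 contributes 2 + 1 · 4 = 6
  Term 2 contributes -2 + 2 · 4 = 6
  Term 3 contributes -2 + 3 · 4 = 10
p(4) = ⊕ of these = min[-3, 6, 6, 10] = -3.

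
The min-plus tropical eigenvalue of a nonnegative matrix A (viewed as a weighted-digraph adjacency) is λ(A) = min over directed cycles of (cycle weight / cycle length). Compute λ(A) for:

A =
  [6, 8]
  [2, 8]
λ(A) = 5

Enumerate directed cycles and compute their means (weight / length). Sample:
  cycle 0 → 0: weight = 6, length = 1, mean = 6/1 ≈ 6.000
  cycle 1 → 1: weight = 8, length = 1, mean = 8/1 ≈ 8.000
  cycle 0 → 1 → 0: weight = 10, length = 2, mean = 10/2 ≈ 5.000
  cycle 1 → 0 → 1: weight = 10, length = 2, mean = 10/2 ≈ 5.000
Minimum mean = 5.000, attained e.g. along the cycle 0 → 1 → 0 with weight 10 and length 2. So λ(A) = 10/2 = 5.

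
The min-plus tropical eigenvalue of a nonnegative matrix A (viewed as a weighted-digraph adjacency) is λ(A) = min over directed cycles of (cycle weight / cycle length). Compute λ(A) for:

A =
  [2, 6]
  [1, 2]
λ(A) = 2

Enumerate directed cycles and compute their means (weight / length). Sample:
  cycle 0 → 0: weight = 2, length = 1, mean = 2/1 ≈ 2.000
  cycle 1 → 1: weight = 2, length = 1, mean = 2/1 ≈ 2.000
  cycle 0 → 1 → 0: weight = 7, length = 2, mean = 7/2 ≈ 3.500
  cycle 1 → 0 → 1: weight = 7, length = 2, mean = 7/2 ≈ 3.500
Minimum mean = 2.000, attained e.g. along the cycle 0 → 0 with weight 2 and length 1. So λ(A) = 2/1 = 2.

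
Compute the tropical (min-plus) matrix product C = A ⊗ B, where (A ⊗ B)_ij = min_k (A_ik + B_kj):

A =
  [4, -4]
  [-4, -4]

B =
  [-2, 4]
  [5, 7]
A ⊗ B =
  [1, 3]
  [-6, 0]

Apply the min-plus product entry-by-entry:
  C[0][0] = min over k of (A[0][0] + B[0][0] = 4 + -2 = 2, A[0][1] + B[1][0] = -4 + 5 = 1) = 1 (attained at k = 1)
  C[0][1] = min over k of (A[0][0] + B[0][1] = 4 + 4 = 8, A[0][1] + B[1][1] = -4 + 7 = 3) = 3 (attained at k = 1)
  C[1][0] = min over k of (A[1][0] + B[0][0] = -4 + -2 = -6, A[1][1] + B[1][0] = -4 + 5 = 1) = -6 (attained at k = 0)
  C[1][1] = min over k of (A[1][0] + B[0][1] = -4 + 4 = 0, A[1][1] + B[1][1] = -4 + 7 = 3) = 0 (attained at k = 0)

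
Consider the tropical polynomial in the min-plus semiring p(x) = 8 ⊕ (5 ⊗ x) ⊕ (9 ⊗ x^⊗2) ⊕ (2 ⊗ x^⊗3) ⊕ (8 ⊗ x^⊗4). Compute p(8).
p(8) = 8

A tropical monomial a ⊗ x^⊗i evaluates to a + i · x. Evaluating each term at x = 8:
  Term 0 contributes 8 + 0 · 8 = 8
  Term 1 contributes 5 + 1 · 8 = 13
  Term 2 contributes 9 + 2 · 8 = 25
  Term 3 contributes 2 + 3 · 8 = 26
  Term 4 contributes 8 + 4 · 8 = 40
p(8) = ⊕ of these = min[8, 13, 25, 26, 40] = 8.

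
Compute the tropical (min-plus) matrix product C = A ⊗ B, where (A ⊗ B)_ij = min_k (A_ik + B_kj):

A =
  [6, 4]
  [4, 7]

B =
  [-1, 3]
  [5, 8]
A ⊗ B =
  [5, 9]
  [3, 7]

Apply the min-plus product entry-by-entry:
  C[0][0] = min over k of (A[0][0] + B[0][0] = 6 + -1 = 5, A[0][1] + B[1][0] = 4 + 5 = 9) = 5 (attained at k = 0)
  C[0][1] = min over k of (A[0][0] + B[0][1] = 6 + 3 = 9, A[0][1] + B[1][1] = 4 + 8 = 12) = 9 (attained at k = 0)
  C[1][0] = min over k of (A[1][0] + B[0][0] = 4 + -1 = 3, A[1][1] + B[1][0] = 7 + 5 = 12) = 3 (attained at k = 0)
  C[1][1] = min over k of (A[1][0] + B[0][1] = 4 + 3 = 7, A[1][1] + B[1][1] = 7 + 8 = 15) = 7 (attained at k = 0)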